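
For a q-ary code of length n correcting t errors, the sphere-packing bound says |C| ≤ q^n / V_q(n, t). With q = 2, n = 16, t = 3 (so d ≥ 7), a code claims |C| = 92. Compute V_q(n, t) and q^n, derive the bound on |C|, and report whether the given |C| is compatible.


V_q(n, t) = 697, q^n = 65536, Hamming bound = 94, |C| = 92 ≤ bound (satisfied).

Step 1: Compute V_q(n, t) = Σ_{j=0}^3 C(n, j) (q−1)^j.
  j = 0: C(16,0)·(1)^0 = 1·1 = 1.
  j = 1: C(16,1)·(1)^1 = 16·1 = 16.
  j = 2: C(16,2)·(1)^2 = 120·1 = 120.
  j = 3: C(16,3)·(1)^3 = 560·1 = 560.
  V_q(n, t) = 1 + 16 + 120 + 560 = 697.
Step 2: q^n = 2^16 = 65536.
Step 3: Hamming bound ⌊q^n / V_q(n,t)⌋ = ⌊65536/697⌋ = 94.
Step 4: Compare |C| = 92 to 94: satisfied.
The claimed |C| lies below the Hamming bound.


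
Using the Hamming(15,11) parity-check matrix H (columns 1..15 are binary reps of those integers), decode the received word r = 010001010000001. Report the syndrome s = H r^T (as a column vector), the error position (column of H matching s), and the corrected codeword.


s = (0, 0, 1, 1)^T, error position = 3, corrected codeword c = 011001010000001

Compute s = H r^T mod 2 one row at a time:
  s_1 = 1 + 0 + 0 + 0 + 0 + 0 + 0 + 1 = 2 ≡ 0 (mod 2).
  s_2 = 0 + 0 + 1 + 0 + 0 + 0 + 0 + 1 = 2 ≡ 0 (mod 2).
  s_3 = 1 + 0 + 1 + 0 + 0 + 0 + 0 + 1 = 3 ≡ 1 (mod 2).
  s_4 = 0 + 0 + 0 + 0 + 0 + 0 + 0 + 1 = 1 ≡ 1 (mod 2).
s = (0, 0, 1, 1)^T — this equals column 3 of H (binary 0011), so error is at position 3.
Correct: flip bit 3 of r = 010001010000001 to get c = 011001010000001.


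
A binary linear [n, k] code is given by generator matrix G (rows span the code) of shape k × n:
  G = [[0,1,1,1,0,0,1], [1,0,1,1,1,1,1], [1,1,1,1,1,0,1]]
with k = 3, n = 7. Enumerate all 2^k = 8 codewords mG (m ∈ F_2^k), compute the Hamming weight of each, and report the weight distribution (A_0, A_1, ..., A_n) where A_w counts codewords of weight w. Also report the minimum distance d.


Weight distribution: A_0 = 1, A_2 = 2, A_4 = 3, A_6 = 2. Minimum distance d = 2.

Enumerate all 2^3 = 8 messages m ∈ F_2^3.
For each, compute codeword c = mG in F_2^7, then tally its weight.
  m = 000 → c = 0000000, weight = 0.
  m = 100 → c = 0111001, weight = 4.
  m = 010 → c = 1011111, weight = 6.
  m = 110 → c = 1100110, weight = 4.
  m = 001 → c = 1111101, weight = 6.
  m = 101 → c = 1000100, weight = 2.
  m = 011 → c = 0100010, weight = 2.
  m = 111 → c = 0011011, weight = 4.
Tally weights:
  weight 0: 1 codewords.
  weight 2: 2 codewords.
  weight 4: 3 codewords.
  weight 6: 2 codewords.
Minimum distance d = smallest w > 0 with A_w > 0 = 2.
Sanity: Σ A_w = 8 = 2^3 = 8 ✓.


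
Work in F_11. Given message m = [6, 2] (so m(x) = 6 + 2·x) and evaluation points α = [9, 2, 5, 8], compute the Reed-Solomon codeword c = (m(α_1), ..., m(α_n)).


c = [2, 10, 5, 0]

Message polynomial: m(x) = 6 + 2·x (mod 11).
For each evaluation point α_i, compute m(α_i) mod 11:
  α_1 = 9: Horner steps 2 → 2, so m(9) = 2.
  α_2 = 2: Horner steps 2 → 10, so m(2) = 10.
  α_3 = 5: Horner steps 2 → 5, so m(5) = 5.
  α_4 = 8: Horner steps 2 → 0, so m(8) = 0.
Codeword c = [2, 10, 5, 0] ∈ F_11^4.


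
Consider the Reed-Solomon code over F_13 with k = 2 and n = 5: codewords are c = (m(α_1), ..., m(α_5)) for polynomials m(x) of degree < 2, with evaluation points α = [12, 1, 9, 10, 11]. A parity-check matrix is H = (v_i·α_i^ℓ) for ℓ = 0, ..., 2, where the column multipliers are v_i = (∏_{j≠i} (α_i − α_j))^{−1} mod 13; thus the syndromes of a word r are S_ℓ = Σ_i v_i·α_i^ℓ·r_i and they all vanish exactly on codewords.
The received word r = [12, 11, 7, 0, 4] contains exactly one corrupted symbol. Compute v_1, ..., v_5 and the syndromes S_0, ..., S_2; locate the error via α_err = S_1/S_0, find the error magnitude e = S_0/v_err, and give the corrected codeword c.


S = (4, 5, 3), error at position 5, error magnitude e = 11, c = [12, 11, 7, 0, 6].

Step 1: column multipliers v_i = (∏_{j≠i}(α_i − α_j))^{−1} mod 13.
  i = 1 (α = 12): (12−1)(12−9)(12−10)(12−11) = 11·3·2·1 = 66 ≡ 1, so v_1 = 1^{−1} = 1 (mod 13).
  i = 2 (α = 1): (1−12)(1−9)(1−10)(1−11) = (−11)·(−8)·(−9)·(−10) = 7920 ≡ 3, so v_2 = 3^{−1} = 9 (mod 13).
  i = 3 (α = 9): (9−12)(9−1)(9−10)(9−11) = (−3)·8·(−1)·(−2) = −48 ≡ 4, so v_3 = 4^{−1} = 10 (mod 13).
  i = 4 (α = 10): (10−12)(10−1)(10−9)(10−11) = (−2)·9·1·(−1) = 18 ≡ 5, so v_4 = 5^{−1} = 8 (mod 13).
  i = 5 (α = 11): (11−12)(11−1)(11−9)(11−10) = (−1)·10·2·1 = −20 ≡ 6, so v_5 = 6^{−1} = 11 (mod 13).
  v = [1, 9, 10, 8, 11].
Step 2: syndromes of r = [12, 11, 7, 0, 4] (all sums mod 13).
  S_0 = Σ v_i r_i = 1·12 + 9·11 + 10·7 + 8·0 + 11·4 = 225 ≡ 4.
  S_1 = Σ v_i α_i r_i = 1·12·12 + 9·1·11 + 10·9·7 + 8·10·0 + 11·11·4 = 1357 ≡ 5.
  α_i^2 mod 13 = [1, 1, 3, 9, 4].
  S_2 = Σ v_i α_i^2 r_i = 1·1·12 + 9·1·11 + 10·3·7 + 8·9·0 + 11·4·4 = 497 ≡ 3.
  S = (4, 5, 3) ≠ 0, so r is not a codeword (an error is present).
Step 3: locate the error. For a single error e at position i, S_ℓ = v_i·e·α_i^ℓ, so α_err = S_1/S_0.
  S_0^{−1} = 4^{−1} = 10 (mod 13), so α_err = 5·10 = 50 ≡ 11 = α_5. Error position i = 5.
  Consistency check: S_2/S_1 = 3·8 = 24 ≡ 11 = α_err ✓ (single-error assumption holds).
Step 4: error magnitude e = S_0/v_5 = S_0·∏_{j≠5}(α_5 − α_j) = 4·6 = 24 ≡ 11 (mod 13).
Step 5: correct position 5: c_5 = r_5 − e = 4 − 11 ≡ 6 (mod 13). Hence c = [12, 11, 7, 0, 6].
  Check: interpolating c through the α_i gives m(x) = 5 + 6·x (degree < 2) with m(α_i) = c_i for every i, so c is indeed a codeword.


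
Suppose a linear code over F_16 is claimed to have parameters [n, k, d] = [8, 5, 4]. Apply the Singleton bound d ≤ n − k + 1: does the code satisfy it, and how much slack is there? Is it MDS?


Singleton RHS = n − k + 1 = 4, slack = 0, bound satisfied, MDS.

Singleton bound: d ≤ n − k + 1.
Here n = 8, k = 5, so n − k + 1 = 4.
Given d = 4, check d ≤ 4: YES.
Slack = (n − k + 1) − d = 0.
The code is MDS (slack = 0).
Description: the claimed parameters are [8, 5, 4]_16; such a code would be MDS (meets Singleton bound).


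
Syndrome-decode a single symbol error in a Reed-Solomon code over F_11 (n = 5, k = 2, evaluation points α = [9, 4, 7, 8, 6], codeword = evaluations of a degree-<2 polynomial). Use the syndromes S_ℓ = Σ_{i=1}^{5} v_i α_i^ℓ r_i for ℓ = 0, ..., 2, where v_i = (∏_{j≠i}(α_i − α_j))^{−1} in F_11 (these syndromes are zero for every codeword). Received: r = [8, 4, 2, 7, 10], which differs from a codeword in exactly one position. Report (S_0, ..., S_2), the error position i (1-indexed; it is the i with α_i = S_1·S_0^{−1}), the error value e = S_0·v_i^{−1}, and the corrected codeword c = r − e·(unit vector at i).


S = (8, 9, 6), error at position 4, error magnitude e = 2, c = [8, 4, 2, 5, 10].

Step 1: column multipliers v_i = (∏_{j≠i}(α_i − α_j))^{−1} mod 11.
  i = 1 (α = 9): (9−4)(9−7)(9−8)(9−6) = 5·2·1·3 = 30 ≡ 8, so v_1 = 8^{−1} = 7 (mod 11).
  i = 2 (α = 4): (4−9)(4−7)(4−8)(4−6) = (−5)·(−3)·(−4)·(−2) = 120 ≡ 10, so v_2 = 10^{−1} = 10 (mod 11).
  i = 3 (α = 7): (7−9)(7−4)(7−8)(7−6) = (−2)·3·(−1)·1 = 6 ≡ 6, so v_3 = 6^{−1} = 2 (mod 11).
  i = 4 (α = 8): (8−9)(8−4)(8−7)(8−6) = (−1)·4·1·2 = −8 ≡ 3, so v_4 = 3^{−1} = 4 (mod 11).
  i = 5 (α = 6): (6−9)(6−4)(6−7)(6−8) = (−3)·2·(−1)·(−2) = −12 ≡ 10, so v_5 = 10^{−1} = 10 (mod 11).
  v = [7, 10, 2, 4, 10].
Step 2: syndromes of r = [8, 4, 2, 7, 10] (all sums mod 11).
  S_0 = Σ v_i r_i = 7·8 + 10·4 + 2·2 + 4·7 + 10·10 = 228 ≡ 8.
  S_1 = Σ v_i α_i r_i = 7·9·8 + 10·4·4 + 2·7·2 + 4·8·7 + 10·6·10 = 1516 ≡ 9.
  α_i^2 mod 11 = [4, 5, 5, 9, 3].
  S_2 = Σ v_i α_i^2 r_i = 7·4·8 + 10·5·4 + 2·5·2 + 4·9·7 + 10·3·10 = 996 ≡ 6.
  S = (8, 9, 6) ≠ 0, so r is not a codeword (an error is present).
Step 3: locate the error. For a single error e at position i, S_ℓ = v_i·e·α_i^ℓ, so α_err = S_1/S_0.
  S_0^{−1} = 8^{−1} = 7 (mod 11), so α_err = 9·7 = 63 ≡ 8 = α_4. Error position i = 4.
  Consistency check: S_2/S_1 = 6·5 = 30 ≡ 8 = α_err ✓ (single-error assumption holds).
Step 4: error magnitude e = S_0/v_4 = S_0·∏_{j≠4}(α_4 − α_j) = 8·3 = 24 ≡ 2 (mod 11).
Step 5: correct position 4: c_4 = r_4 − e = 7 − 2 ≡ 5 (mod 11). Hence c = [8, 4, 2, 5, 10].
  Check: interpolating c through the α_i gives m(x) = 3 + 3·x (degree < 2) with m(α_i) = c_i for every i, so c is indeed a codeword.


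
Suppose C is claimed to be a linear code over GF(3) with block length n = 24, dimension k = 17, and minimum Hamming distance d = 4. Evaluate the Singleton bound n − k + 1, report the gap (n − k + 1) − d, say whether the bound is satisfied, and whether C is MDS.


Singleton RHS = n − k + 1 = 8, slack = 4, bound satisfied, not MDS.

Singleton bound: d ≤ n − k + 1.
Here n = 24, k = 17, so n − k + 1 = 8.
Given d = 4, check d ≤ 8: YES.
Slack = (n − k + 1) − d = 4.
The code is NOT MDS (slack = 4 > 0).
Description: the claimed parameters are [24, 17, 4]_3; such a code would be non-MDS.


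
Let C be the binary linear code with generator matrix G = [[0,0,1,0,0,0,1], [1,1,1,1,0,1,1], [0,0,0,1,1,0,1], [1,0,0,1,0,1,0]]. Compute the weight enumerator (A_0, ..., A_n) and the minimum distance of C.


Weight distribution: A_0 = 1, A_1 = 1, A_2 = 1, A_3 = 4, A_4 = 5, A_5 = 3, A_6 = 1. Minimum distance d = 1.

Enumerate all 2^4 = 16 messages m ∈ F_2^4.
For each, compute codeword c = mG in F_2^7, then tally its weight.
  m = 0000 → c = 0000000, weight = 0.
  m = 1000 → c = 0010001, weight = 2.
  m = 0100 → c = 1111011, weight = 6.
  m = 1100 → c = 1101010, weight = 4.
  m = 0010 → c = 0001101, weight = 3.
  m = 1010 → c = 0011100, weight = 3.
  m = 0110 → c = 1110110, weight = 5.
  m = 1110 → c = 1100111, weight = 5.
  m = 0001 → c = 1001010, weight = 3.
  m = 1001 → c = 1011011, weight = 5.
  m = 0101 → c = 0110001, weight = 3.
  m = 1101 → c = 0100000, weight = 1.
  m = 0011 → c = 1000111, weight = 4.
  m = 1011 → c = 1010110, weight = 4.
  m = 0111 → c = 0111100, weight = 4.
  m = 1111 → c = 0101101, weight = 4.
Tally weights:
  weight 0: 1 codewords.
  weight 1: 1 codewords.
  weight 2: 1 codewords.
  weight 3: 4 codewords.
  weight 4: 5 codewords.
  weight 5: 3 codewords.
  weight 6: 1 codewords.
Minimum distance d = smallest w > 0 with A_w > 0 = 1.
Sanity: Σ A_w = 16 = 2^4 = 16 ✓.


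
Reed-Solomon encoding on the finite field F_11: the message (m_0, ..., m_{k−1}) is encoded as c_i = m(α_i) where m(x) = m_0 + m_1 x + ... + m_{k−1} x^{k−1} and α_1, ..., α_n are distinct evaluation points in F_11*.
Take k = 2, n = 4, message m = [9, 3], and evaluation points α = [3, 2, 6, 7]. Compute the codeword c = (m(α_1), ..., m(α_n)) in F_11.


c = [7, 4, 5, 8]

Message polynomial: m(x) = 9 + 3·x (mod 11).
For each evaluation point α_i, compute m(α_i) mod 11:
  α_1 = 3: Horner steps 3 → 7, so m(3) = 7.
  α_2 = 2: Horner steps 3 → 4, so m(2) = 4.
  α_3 = 6: Horner steps 3 → 5, so m(6) = 5.
  α_4 = 7: Horner steps 3 → 8, so m(7) = 8.
Codeword c = [7, 4, 5, 8] ∈ F_11^4.


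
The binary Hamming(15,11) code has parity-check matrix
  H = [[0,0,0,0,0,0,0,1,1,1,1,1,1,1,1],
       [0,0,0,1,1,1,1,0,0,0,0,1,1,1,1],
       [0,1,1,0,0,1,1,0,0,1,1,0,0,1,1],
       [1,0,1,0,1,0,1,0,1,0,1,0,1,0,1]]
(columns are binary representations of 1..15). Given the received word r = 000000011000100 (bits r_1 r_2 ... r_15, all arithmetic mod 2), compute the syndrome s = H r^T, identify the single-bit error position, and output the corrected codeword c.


s = (1, 1, 0, 0)^T, error position = 12, corrected codeword c = 000000011001100

Compute s = H r^T mod 2 one row at a time:
  s_1 = 1 + 1 + 0 + 0 + 0 + 1 + 0 + 0 = 3 ≡ 1 (mod 2).
  s_2 = 0 + 0 + 0 + 0 + 0 + 1 + 0 + 0 = 1 ≡ 1 (mod 2).
  s_3 = 0 + 0 + 0 + 0 + 0 + 0 + 0 + 0 = 0 ≡ 0 (mod 2).
  s_4 = 0 + 0 + 0 + 0 + 1 + 0 + 1 + 0 = 2 ≡ 0 (mod 2).
s = (1, 1, 0, 0)^T — this equals column 12 of H (binary 1100), so error is at position 12.
Correct: flip bit 12 of r = 000000011000100 to get c = 000000011001100.


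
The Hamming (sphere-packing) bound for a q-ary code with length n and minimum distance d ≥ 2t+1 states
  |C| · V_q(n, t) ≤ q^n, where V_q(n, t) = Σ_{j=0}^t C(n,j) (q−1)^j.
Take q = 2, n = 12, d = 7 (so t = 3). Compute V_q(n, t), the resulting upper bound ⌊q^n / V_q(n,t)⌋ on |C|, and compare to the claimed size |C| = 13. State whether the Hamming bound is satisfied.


V_q(n, t) = 299, q^n = 4096, Hamming bound = 13, |C| = 13 ≤ bound (satisfied).

Step 1: Compute V_q(n, t) = Σ_{j=0}^3 C(n, j) (q−1)^j.
  j = 0: C(12,0)·(1)^0 = 1·1 = 1.
  j = 1: C(12,1)·(1)^1 = 12·1 = 12.
  j = 2: C(12,2)·(1)^2 = 66·1 = 66.
  j = 3: C(12,3)·(1)^3 = 220·1 = 220.
  V_q(n, t) = 1 + 12 + 66 + 220 = 299.
Step 2: q^n = 2^12 = 4096.
Step 3: Hamming bound ⌊q^n / V_q(n,t)⌋ = ⌊4096/299⌋ = 13.
Step 4: Compare |C| = 13 to 13: satisfied.
The claimed |C| lies at the Hamming bound (tight).


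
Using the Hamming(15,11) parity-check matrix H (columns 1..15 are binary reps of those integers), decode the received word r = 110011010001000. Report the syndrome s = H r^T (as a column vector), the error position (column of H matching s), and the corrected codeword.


s = (0, 1, 0, 0)^T, error position = 4, corrected codeword c = 110111010001000

Compute s = H r^T mod 2 one row at a time:
  s_1 = 1 + 0 + 0 + 0 + 1 + 0 + 0 + 0 = 2 ≡ 0 (mod 2).
  s_2 = 0 + 1 + 1 + 0 + 1 + 0 + 0 + 0 = 3 ≡ 1 (mod 2).
  s_3 = 1 + 0 + 1 + 0 + 0 + 0 + 0 + 0 = 2 ≡ 0 (mod 2).
  s_4 = 1 + 0 + 1 + 0 + 0 + 0 + 0 + 0 = 2 ≡ 0 (mod 2).
s = (0, 1, 0, 0)^T — this equals column 4 of H (binary 0100), so error is at position 4.
Correct: flip bit 4 of r = 110011010001000 to get c = 110111010001000.


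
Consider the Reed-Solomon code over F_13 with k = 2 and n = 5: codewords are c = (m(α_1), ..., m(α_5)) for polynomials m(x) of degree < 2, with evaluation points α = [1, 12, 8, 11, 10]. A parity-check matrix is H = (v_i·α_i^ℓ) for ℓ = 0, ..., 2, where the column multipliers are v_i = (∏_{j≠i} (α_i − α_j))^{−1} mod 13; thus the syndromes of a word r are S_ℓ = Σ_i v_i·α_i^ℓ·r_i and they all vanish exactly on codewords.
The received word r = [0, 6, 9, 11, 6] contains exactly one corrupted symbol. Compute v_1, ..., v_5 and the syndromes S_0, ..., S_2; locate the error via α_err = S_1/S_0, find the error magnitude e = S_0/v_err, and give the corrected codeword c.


S = (12, 1, 12), error at position 2, error magnitude e = 3, c = [0, 3, 9, 11, 6].

Step 1: column multipliers v_i = (∏_{j≠i}(α_i − α_j))^{−1} mod 13.
  i = 1 (α = 1): (1−12)(1−8)(1−11)(1−10) = (−11)·(−7)·(−10)·(−9) = 6930 ≡ 1, so v_1 = 1^{−1} = 1 (mod 13).
  i = 2 (α = 12): (12−1)(12−8)(12−11)(12−10) = 11·4·1·2 = 88 ≡ 10, so v_2 = 10^{−1} = 4 (mod 13).
  i = 3 (α = 8): (8−1)(8−12)(8−11)(8−10) = 7·(−4)·(−3)·(−2) = −168 ≡ 1, so v_3 = 1^{−1} = 1 (mod 13).
  i = 4 (α = 11): (11−1)(11−12)(11−8)(11−10) = 10·(−1)·3·1 = −30 ≡ 9, so v_4 = 9^{−1} = 3 (mod 13).
  i = 5 (α = 10): (10−1)(10−12)(10−8)(10−11) = 9·(−2)·2·(−1) = 36 ≡ 10, so v_5 = 10^{−1} = 4 (mod 13).
  v = [1, 4, 1, 3, 4].
Step 2: syndromes of r = [0, 6, 9, 11, 6] (all sums mod 13).
  S_0 = Σ v_i r_i = 1·0 + 4·6 + 1·9 + 3·11 + 4·6 = 90 ≡ 12.
  S_1 = Σ v_i α_i r_i = 1·1·0 + 4·12·6 + 1·8·9 + 3·11·11 + 4·10·6 = 963 ≡ 1.
  α_i^2 mod 13 = [1, 1, 12, 4, 9].
  S_2 = Σ v_i α_i^2 r_i = 1·1·0 + 4·1·6 + 1·12·9 + 3·4·11 + 4·9·6 = 480 ≡ 12.
  S = (12, 1, 12) ≠ 0, so r is not a codeword (an error is present).
Step 3: locate the error. For a single error e at position i, S_ℓ = v_i·e·α_i^ℓ, so α_err = S_1/S_0.
  S_0^{−1} = 12^{−1} = 12 (mod 13), so α_err = 1·12 = 12 ≡ 12 = α_2. Error position i = 2.
  Consistency check: S_2/S_1 = 12·1 = 12 ≡ 12 = α_err ✓ (single-error assumption holds).
Step 4: error magnitude e = S_0/v_2 = S_0·∏_{j≠2}(α_2 − α_j) = 12·10 = 120 ≡ 3 (mod 13).
Step 5: correct position 2: c_2 = r_2 − e = 6 − 3 ≡ 3 (mod 13). Hence c = [0, 3, 9, 11, 6].
  Check: interpolating c through the α_i gives m(x) = 8 + 5·x (degree < 2) with m(α_i) = c_i for every i, so c is indeed a codeword.


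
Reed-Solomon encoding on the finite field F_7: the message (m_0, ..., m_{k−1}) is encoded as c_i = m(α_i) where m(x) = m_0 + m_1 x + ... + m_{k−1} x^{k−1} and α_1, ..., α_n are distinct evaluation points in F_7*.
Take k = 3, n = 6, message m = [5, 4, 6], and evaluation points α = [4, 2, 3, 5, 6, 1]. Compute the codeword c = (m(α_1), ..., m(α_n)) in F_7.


c = [5, 2, 1, 0, 0, 1]

Message polynomial: m(x) = 5 + 4·x + 6·x^2 (mod 7).
For each evaluation point α_i, compute m(α_i) mod 7:
  α_1 = 4: Horner steps 6 → 0 → 5, so m(4) = 5.
  α_2 = 2: Horner steps 6 → 2 → 2, so m(2) = 2.
  α_3 = 3: Horner steps 6 → 1 → 1, so m(3) = 1.
  α_4 = 5: Horner steps 6 → 6 → 0, so m(5) = 0.
  α_5 = 6: Horner steps 6 → 5 → 0, so m(6) = 0.
  α_6 = 1: Horner steps 6 → 3 → 1, so m(1) = 1.
Codeword c = [5, 2, 1, 0, 0, 1] ∈ F_7^6.


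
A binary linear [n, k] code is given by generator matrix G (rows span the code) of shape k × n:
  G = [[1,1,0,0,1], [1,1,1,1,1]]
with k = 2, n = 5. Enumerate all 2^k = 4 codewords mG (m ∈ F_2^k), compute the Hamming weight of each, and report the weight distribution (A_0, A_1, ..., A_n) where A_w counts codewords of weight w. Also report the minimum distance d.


Weight distribution: A_0 = 1, A_2 = 1, A_3 = 1, A_5 = 1. Minimum distance d = 2.

Enumerate all 2^2 = 4 messages m ∈ F_2^2.
For each, compute codeword c = mG in F_2^5, then tally its weight.
  m = 00 → c = 00000, weight = 0.
  m = 10 → c = 11001, weight = 3.
  m = 01 → c = 11111, weight = 5.
  m = 11 → c = 00110, weight = 2.
Tally weights:
  weight 0: 1 codewords.
  weight 2: 1 codewords.
  weight 3: 1 codewords.
  weight 5: 1 codewords.
Minimum distance d = smallest w > 0 with A_w > 0 = 2.
Sanity: Σ A_w = 4 = 2^2 = 4 ✓.


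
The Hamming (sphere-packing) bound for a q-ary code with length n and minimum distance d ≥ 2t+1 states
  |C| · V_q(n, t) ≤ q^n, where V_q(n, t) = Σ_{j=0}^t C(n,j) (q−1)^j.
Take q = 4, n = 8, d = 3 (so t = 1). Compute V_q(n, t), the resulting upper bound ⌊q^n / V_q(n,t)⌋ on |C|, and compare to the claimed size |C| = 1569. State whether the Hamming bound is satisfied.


V_q(n, t) = 25, q^n = 65536, Hamming bound = 2621, |C| = 1569 ≤ bound (satisfied).

Step 1: Compute V_q(n, t) = Σ_{j=0}^1 C(n, j) (q−1)^j.
  j = 0: C(8,0)·(3)^0 = 1·1 = 1.
  j = 1: C(8,1)·(3)^1 = 8·3 = 24.
  V_q(n, t) = 1 + 24 = 25.
Step 2: q^n = 4^8 = 65536.
Step 3: Hamming bound ⌊q^n / V_q(n,t)⌋ = ⌊65536/25⌋ = 2621.
Step 4: Compare |C| = 1569 to 2621: satisfied.
The claimed |C| lies below the Hamming bound.


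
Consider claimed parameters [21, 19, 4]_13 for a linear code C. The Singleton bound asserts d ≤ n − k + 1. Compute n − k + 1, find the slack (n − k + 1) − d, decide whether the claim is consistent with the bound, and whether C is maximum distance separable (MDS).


Singleton RHS = n − k + 1 = 3, slack = -1, bound violated (no such code; not MDS).

Singleton bound: d ≤ n − k + 1.
Here n = 21, k = 19, so n − k + 1 = 3.
Given d = 4, check d ≤ 3: NO.
Slack = (n − k + 1) − d = -1.
The slack is negative: d = 4 exceeds n − k + 1 = 3 by 1, so the Singleton bound is violated and no linear [21, 19, 4]_13 code can exist. In particular it is not MDS (MDS requires d = n − k + 1 exactly).
Description: the claimed parameters are [21, 19, 4]_13; such a code would be impossible (violates the Singleton bound).


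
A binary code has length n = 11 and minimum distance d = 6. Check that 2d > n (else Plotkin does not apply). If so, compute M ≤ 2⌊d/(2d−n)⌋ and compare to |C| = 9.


Plotkin bound M ≤ 12; given |C| = 9 ≤ bound (satisfied).

Check applicability: 2d = 12, n = 11.
2d − n = 1 > 0, so Plotkin applies.
Compute d/(2d−n) = 6/1 ≈ 6.0000.
⌊d/(2d−n)⌋ = 6.
Plotkin bound: M ≤ 2·6 = 12.
Given |C| = 9, check: satisfied.
This |C| is below the Plotkin bound.


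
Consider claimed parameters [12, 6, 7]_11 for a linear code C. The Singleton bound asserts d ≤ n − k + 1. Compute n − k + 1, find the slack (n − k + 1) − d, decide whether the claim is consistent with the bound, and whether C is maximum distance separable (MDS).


Singleton RHS = n − k + 1 = 7, slack = 0, bound satisfied, MDS.

Singleton bound: d ≤ n − k + 1.
Here n = 12, k = 6, so n − k + 1 = 7.
Given d = 7, check d ≤ 7: YES.
Slack = (n − k + 1) − d = 0.
The code is MDS (slack = 0).
Description: the claimed parameters are [12, 6, 7]_11; such a code would be MDS (meets Singleton bound).


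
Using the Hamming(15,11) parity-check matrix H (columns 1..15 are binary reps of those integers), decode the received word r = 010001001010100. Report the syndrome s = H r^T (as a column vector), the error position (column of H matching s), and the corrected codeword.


s = (1, 0, 1, 1)^T, error position = 11, corrected codeword c = 010001001000100

Compute s = H r^T mod 2 one row at a time:
  s_1 = 0 + 1 + 0 + 1 + 0 + 1 + 0 + 0 = 3 ≡ 1 (mod 2).
  s_2 = 0 + 0 + 1 + 0 + 0 + 1 + 0 + 0 = 2 ≡ 0 (mod 2).
  s_3 = 1 + 0 + 1 + 0 + 0 + 1 + 0 + 0 = 3 ≡ 1 (mod 2).
  s_4 = 0 + 0 + 0 + 0 + 1 + 1 + 1 + 0 = 3 ≡ 1 (mod 2).
s = (1, 0, 1, 1)^T — this equals column 11 of H (binary 1011), so error is at position 11.
Correct: flip bit 11 of r = 010001001010100 to get c = 010001001000100.


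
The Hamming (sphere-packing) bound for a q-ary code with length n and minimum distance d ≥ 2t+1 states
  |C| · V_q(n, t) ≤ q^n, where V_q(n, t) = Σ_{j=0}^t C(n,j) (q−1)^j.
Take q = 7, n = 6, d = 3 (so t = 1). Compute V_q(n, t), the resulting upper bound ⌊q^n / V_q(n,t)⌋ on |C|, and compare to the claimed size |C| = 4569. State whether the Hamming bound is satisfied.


V_q(n, t) = 37, q^n = 117649, Hamming bound = 3179, |C| = 4569 > bound (violated).

Step 1: Compute V_q(n, t) = Σ_{j=0}^1 C(n, j) (q−1)^j.
  j = 0: C(6,0)·(6)^0 = 1·1 = 1.
  j = 1: C(6,1)·(6)^1 = 6·6 = 36.
  V_q(n, t) = 1 + 36 = 37.
Step 2: q^n = 7^6 = 117649.
Step 3: Hamming bound ⌊q^n / V_q(n,t)⌋ = ⌊117649/37⌋ = 3179.
Step 4: Compare |C| = 4569 to 3179: violated.
The claimed |C| lies above the Hamming bound, so no 7-ary code of length 6 with d ≥ 3 can have 4569 codewords.


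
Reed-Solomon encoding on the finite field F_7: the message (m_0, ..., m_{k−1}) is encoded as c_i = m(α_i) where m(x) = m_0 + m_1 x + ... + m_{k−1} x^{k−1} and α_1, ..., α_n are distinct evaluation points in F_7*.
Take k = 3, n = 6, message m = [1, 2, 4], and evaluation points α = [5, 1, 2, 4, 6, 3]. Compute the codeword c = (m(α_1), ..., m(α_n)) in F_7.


c = [6, 0, 0, 3, 3, 1]

Message polynomial: m(x) = 1 + 2·x + 4·x^2 (mod 7).
For each evaluation point α_i, compute m(α_i) mod 7:
  α_1 = 5: Horner steps 4 → 1 → 6, so m(5) = 6.
  α_2 = 1: Horner steps 4 → 6 → 0, so m(1) = 0.
  α_3 = 2: Horner steps 4 → 3 → 0, so m(2) = 0.
  α_4 = 4: Horner steps 4 → 4 → 3, so m(4) = 3.
  α_5 = 6: Horner steps 4 → 5 → 3, so m(6) = 3.
  α_6 = 3: Horner steps 4 → 0 → 1, so m(3) = 1.
Codeword c = [6, 0, 0, 3, 3, 1] ∈ F_7^6.


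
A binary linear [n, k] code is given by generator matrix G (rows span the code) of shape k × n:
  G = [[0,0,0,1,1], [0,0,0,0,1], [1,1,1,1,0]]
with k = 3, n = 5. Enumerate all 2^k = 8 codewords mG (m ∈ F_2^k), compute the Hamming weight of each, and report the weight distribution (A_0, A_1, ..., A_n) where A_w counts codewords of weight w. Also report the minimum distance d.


Weight distribution: A_0 = 1, A_1 = 2, A_2 = 1, A_3 = 1, A_4 = 2, A_5 = 1. Minimum distance d = 1.

Enumerate all 2^3 = 8 messages m ∈ F_2^3.
For each, compute codeword c = mG in F_2^5, then tally its weight.
  m = 000 → c = 00000, weight = 0.
  m = 100 → c = 00011, weight = 2.
  m = 010 → c = 00001, weight = 1.
  m = 110 → c = 00010, weight = 1.
  m = 001 → c = 11110, weight = 4.
  m = 101 → c = 11101, weight = 4.
  m = 011 → c = 11111, weight = 5.
  m = 111 → c = 11100, weight = 3.
Tally weights:
  weight 0: 1 codewords.
  weight 1: 2 codewords.
  weight 2: 1 codewords.
  weight 3: 1 codewords.
  weight 4: 2 codewords.
  weight 5: 1 codewords.
Minimum distance d = smallest w > 0 with A_w > 0 = 1.
Sanity: Σ A_w = 8 = 2^3 = 8 ✓.


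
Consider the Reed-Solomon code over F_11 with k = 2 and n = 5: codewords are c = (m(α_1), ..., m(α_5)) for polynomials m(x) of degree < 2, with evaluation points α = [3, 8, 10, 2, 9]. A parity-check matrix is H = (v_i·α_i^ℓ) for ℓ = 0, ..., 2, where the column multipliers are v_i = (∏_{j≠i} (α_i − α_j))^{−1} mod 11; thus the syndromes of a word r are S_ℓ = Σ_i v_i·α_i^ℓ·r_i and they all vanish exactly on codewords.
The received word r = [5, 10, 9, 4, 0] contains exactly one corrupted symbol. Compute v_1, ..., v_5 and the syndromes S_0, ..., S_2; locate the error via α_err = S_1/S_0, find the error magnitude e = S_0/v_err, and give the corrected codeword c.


S = (4, 7, 4), error at position 3, error magnitude e = 8, c = [5, 10, 1, 4, 0].

Step 1: column multipliers v_i = (∏_{j≠i}(α_i − α_j))^{−1} mod 11.
  i = 1 (α = 3): (3−8)(3−10)(3−2)(3−9) = (−5)·(−7)·1·(−6) = −210 ≡ 10, so v_1 = 10^{−1} = 10 (mod 11).
  i = 2 (α = 8): (8−3)(8−10)(8−2)(8−9) = 5·(−2)·6·(−1) = 60 ≡ 5, so v_2 = 5^{−1} = 9 (mod 11).
  i = 3 (α = 10): (10−3)(10−8)(10−2)(10−9) = 7·2·8·1 = 112 ≡ 2, so v_3 = 2^{−1} = 6 (mod 11).
  i = 4 (α = 2): (2−3)(2−8)(2−10)(2−9) = (−1)·(−6)·(−8)·(−7) = 336 ≡ 6, so v_4 = 6^{−1} = 2 (mod 11).
  i = 5 (α = 9): (9−3)(9−8)(9−10)(9−2) = 6·1·(−1)·7 = −42 ≡ 2, so v_5 = 2^{−1} = 6 (mod 11).
  v = [10, 9, 6, 2, 6].
Step 2: syndromes of r = [5, 10, 9, 4, 0] (all sums mod 11).
  S_0 = Σ v_i r_i = 10·5 + 9·10 + 6·9 + 2·4 + 6·0 = 202 ≡ 4.
  S_1 = Σ v_i α_i r_i = 10·3·5 + 9·8·10 + 6·10·9 + 2·2·4 + 6·9·0 = 1426 ≡ 7.
  α_i^2 mod 11 = [9, 9, 1, 4, 4].
  S_2 = Σ v_i α_i^2 r_i = 10·9·5 + 9·9·10 + 6·1·9 + 2·4·4 + 6·4·0 = 1346 ≡ 4.
  S = (4, 7, 4) ≠ 0, so r is not a codeword (an error is present).
Step 3: locate the error. For a single error e at position i, S_ℓ = v_i·e·α_i^ℓ, so α_err = S_1/S_0.
  S_0^{−1} = 4^{−1} = 3 (mod 11), so α_err = 7·3 = 21 ≡ 10 = α_3. Error position i = 3.
  Consistency check: S_2/S_1 = 4·8 = 32 ≡ 10 = α_err ✓ (single-error assumption holds).
Step 4: error magnitude e = S_0/v_3 = S_0·∏_{j≠3}(α_3 − α_j) = 4·2 = 8 ≡ 8 (mod 11).
Step 5: correct position 3: c_3 = r_3 − e = 9 − 8 ≡ 1 (mod 11). Hence c = [5, 10, 1, 4, 0].
  Check: interpolating c through the α_i gives m(x) = 2 + 1·x (degree < 2) with m(α_i) = c_i for every i, so c is indeed a codeword.


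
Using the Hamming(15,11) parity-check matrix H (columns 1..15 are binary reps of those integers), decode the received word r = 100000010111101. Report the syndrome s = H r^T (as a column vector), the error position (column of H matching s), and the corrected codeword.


s = (0, 1, 1, 0)^T, error position = 6, corrected codeword c = 100001010111101

Compute s = H r^T mod 2 one row at a time:
  s_1 = 1 + 0 + 1 + 1 + 1 + 1 + 0 + 1 = 6 ≡ 0 (mod 2).
  s_2 = 0 + 0 + 0 + 0 + 1 + 1 + 0 + 1 = 3 ≡ 1 (mod 2).
  s_3 = 0 + 0 + 0 + 0 + 1 + 1 + 0 + 1 = 3 ≡ 1 (mod 2).
  s_4 = 1 + 0 + 0 + 0 + 0 + 1 + 1 + 1 = 4 ≡ 0 (mod 2).
s = (0, 1, 1, 0)^T — this equals column 6 of H (binary 0110), so error is at position 6.
Correct: flip bit 6 of r = 100000010111101 to get c = 100001010111101.


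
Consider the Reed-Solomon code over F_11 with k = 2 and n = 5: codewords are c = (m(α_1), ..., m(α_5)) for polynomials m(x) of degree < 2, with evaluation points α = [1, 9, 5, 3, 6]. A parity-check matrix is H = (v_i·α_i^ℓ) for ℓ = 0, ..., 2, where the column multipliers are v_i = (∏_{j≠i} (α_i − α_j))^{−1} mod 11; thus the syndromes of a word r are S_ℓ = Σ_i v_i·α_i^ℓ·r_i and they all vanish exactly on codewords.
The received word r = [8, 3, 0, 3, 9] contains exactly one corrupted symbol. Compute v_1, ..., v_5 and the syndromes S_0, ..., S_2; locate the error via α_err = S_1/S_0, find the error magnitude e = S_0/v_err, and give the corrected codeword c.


S = (2, 6, 7), error at position 4, error magnitude e = 10, c = [8, 3, 0, 4, 9].

Step 1: column multipliers v_i = (∏_{j≠i}(α_i − α_j))^{−1} mod 11.
  i = 1 (α = 1): (1−9)(1−5)(1−3)(1−6) = (−8)·(−4)·(−2)·(−5) = 320 ≡ 1, so v_1 = 1^{−1} = 1 (mod 11).
  i = 2 (α = 9): (9−1)(9−5)(9−3)(9−6) = 8·4·6·3 = 576 ≡ 4, so v_2 = 4^{−1} = 3 (mod 11).
  i = 3 (α = 5): (5−1)(5−9)(5−3)(5−6) = 4·(−4)·2·(−1) = 32 ≡ 10, so v_3 = 10^{−1} = 10 (mod 11).
  i = 4 (α = 3): (3−1)(3−9)(3−5)(3−6) = 2·(−6)·(−2)·(−3) = −72 ≡ 5, so v_4 = 5^{−1} = 9 (mod 11).
  i = 5 (α = 6): (6−1)(6−9)(6−5)(6−3) = 5·(−3)·1·3 = −45 ≡ 10, so v_5 = 10^{−1} = 10 (mod 11).
  v = [1, 3, 10, 9, 10].
Step 2: syndromes of r = [8, 3, 0, 3, 9] (all sums mod 11).
  S_0 = Σ v_i r_i = 1·8 + 3·3 + 10·0 + 9·3 + 10·9 = 134 ≡ 2.
  S_1 = Σ v_i α_i r_i = 1·1·8 + 3·9·3 + 10·5·0 + 9·3·3 + 10·6·9 = 710 ≡ 6.
  α_i^2 mod 11 = [1, 4, 3, 9, 3].
  S_2 = Σ v_i α_i^2 r_i = 1·1·8 + 3·4·3 + 10·3·0 + 9·9·3 + 10·3·9 = 557 ≡ 7.
  S = (2, 6, 7) ≠ 0, so r is not a codeword (an error is present).
Step 3: locate the error. For a single error e at position i, S_ℓ = v_i·e·α_i^ℓ, so α_err = S_1/S_0.
  S_0^{−1} = 2^{−1} = 6 (mod 11), so α_err = 6·6 = 36 ≡ 3 = α_4. Error position i = 4.
  Consistency check: S_2/S_1 = 7·2 = 14 ≡ 3 = α_err ✓ (single-error assumption holds).
Step 4: error magnitude e = S_0/v_4 = S_0·∏_{j≠4}(α_4 − α_j) = 2·5 = 10 ≡ 10 (mod 11).
Step 5: correct position 4: c_4 = r_4 − e = 3 − 10 ≡ 4 (mod 11). Hence c = [8, 3, 0, 4, 9].
  Check: interpolating c through the α_i gives m(x) = 10 + 9·x (degree < 2) with m(α_i) = c_i for every i, so c is indeed a codeword.


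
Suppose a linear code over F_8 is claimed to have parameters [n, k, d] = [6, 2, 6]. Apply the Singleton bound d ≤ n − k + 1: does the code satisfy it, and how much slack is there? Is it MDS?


Singleton RHS = n − k + 1 = 5, slack = -1, bound violated (no such code; not MDS).

Singleton bound: d ≤ n − k + 1.
Here n = 6, k = 2, so n − k + 1 = 5.
Given d = 6, check d ≤ 5: NO.
Slack = (n − k + 1) − d = -1.
The slack is negative: d = 6 exceeds n − k + 1 = 5 by 1, so the Singleton bound is violated and no linear [6, 2, 6]_8 code can exist. In particular it is not MDS (MDS requires d = n − k + 1 exactly).
Description: the claimed parameters are [6, 2, 6]_8; such a code would be impossible (violates the Singleton bound).


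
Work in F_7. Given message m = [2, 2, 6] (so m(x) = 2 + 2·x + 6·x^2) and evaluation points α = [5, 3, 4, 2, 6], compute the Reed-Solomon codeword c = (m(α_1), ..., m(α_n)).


c = [1, 6, 1, 2, 6]

Message polynomial: m(x) = 2 + 2·x + 6·x^2 (mod 7).
For each evaluation point α_i, compute m(α_i) mod 7:
  α_1 = 5: Horner steps 6 → 4 → 1, so m(5) = 1.
  α_2 = 3: Horner steps 6 → 6 → 6, so m(3) = 6.
  α_3 = 4: Horner steps 6 → 5 → 1, so m(4) = 1.
  α_4 = 2: Horner steps 6 → 0 → 2, so m(2) = 2.
  α_5 = 6: Horner steps 6 → 3 → 6, so m(6) = 6.
Codeword c = [1, 6, 1, 2, 6] ∈ F_7^5.


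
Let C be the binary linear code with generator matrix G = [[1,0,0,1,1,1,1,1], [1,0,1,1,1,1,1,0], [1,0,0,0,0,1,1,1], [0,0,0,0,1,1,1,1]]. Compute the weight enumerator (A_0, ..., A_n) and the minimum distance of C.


Weight distribution: A_0 = 1, A_2 = 4, A_4 = 9, A_6 = 2. Minimum distance d = 2.

Enumerate all 2^4 = 16 messages m ∈ F_2^4.
For each, compute codeword c = mG in F_2^8, then tally its weight.
  m = 0000 → c = 00000000, weight = 0.
  m = 1000 → c = 10011111, weight = 6.
  m = 0100 → c = 10111110, weight = 6.
  m = 1100 → c = 00100001, weight = 2.
  m = 0010 → c = 10000111, weight = 4.
  m = 1010 → c = 00011000, weight = 2.
  m = 0110 → c = 00111001, weight = 4.
  m = 1110 → c = 10100110, weight = 4.
  m = 0001 → c = 00001111, weight = 4.
  m = 1001 → c = 10010000, weight = 2.
  m = 0101 → c = 10110001, weight = 4.
  m = 1101 → c = 00101110, weight = 4.
  m = 0011 → c = 10001000, weight = 2.
  m = 1011 → c = 00010111, weight = 4.
  m = 0111 → c = 00110110, weight = 4.
  m = 1111 → c = 10101001, weight = 4.
Tally weights:
  weight 0: 1 codewords.
  weight 2: 4 codewords.
  weight 4: 9 codewords.
  weight 6: 2 codewords.
Minimum distance d = smallest w > 0 with A_w > 0 = 2.
Sanity: Σ A_w = 16 = 2^4 = 16 ✓.


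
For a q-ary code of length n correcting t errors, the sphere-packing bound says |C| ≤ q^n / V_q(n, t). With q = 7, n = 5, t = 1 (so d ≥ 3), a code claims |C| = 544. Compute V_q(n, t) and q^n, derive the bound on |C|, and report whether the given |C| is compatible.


V_q(n, t) = 31, q^n = 16807, Hamming bound = 542, |C| = 544 > bound (violated).

Step 1: Compute V_q(n, t) = Σ_{j=0}^1 C(n, j) (q−1)^j.
  j = 0: C(5,0)·(6)^0 = 1·1 = 1.
  j = 1: C(5,1)·(6)^1 = 5·6 = 30.
  V_q(n, t) = 1 + 30 = 31.
Step 2: q^n = 7^5 = 16807.
Step 3: Hamming bound ⌊q^n / V_q(n,t)⌋ = ⌊16807/31⌋ = 542.
Step 4: Compare |C| = 544 to 542: violated.
The claimed |C| lies above the Hamming bound, so no 7-ary code of length 5 with d ≥ 3 can have 544 codewords.


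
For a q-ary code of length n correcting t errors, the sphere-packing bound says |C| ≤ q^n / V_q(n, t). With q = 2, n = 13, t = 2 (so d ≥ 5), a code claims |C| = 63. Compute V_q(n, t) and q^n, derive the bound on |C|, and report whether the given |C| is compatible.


V_q(n, t) = 92, q^n = 8192, Hamming bound = 89, |C| = 63 ≤ bound (satisfied).

Step 1: Compute V_q(n, t) = Σ_{j=0}^2 C(n, j) (q−1)^j.
  j = 0: C(13,0)·(1)^0 = 1·1 = 1.
  j = 1: C(13,1)·(1)^1 = 13·1 = 13.
  j = 2: C(13,2)·(1)^2 = 78·1 = 78.
  V_q(n, t) = 1 + 13 + 78 = 92.
Step 2: q^n = 2^13 = 8192.
Step 3: Hamming bound ⌊q^n / V_q(n,t)⌋ = ⌊8192/92⌋ = 89.
Step 4: Compare |C| = 63 to 89: satisfied.
The claimed |C| lies below the Hamming bound.


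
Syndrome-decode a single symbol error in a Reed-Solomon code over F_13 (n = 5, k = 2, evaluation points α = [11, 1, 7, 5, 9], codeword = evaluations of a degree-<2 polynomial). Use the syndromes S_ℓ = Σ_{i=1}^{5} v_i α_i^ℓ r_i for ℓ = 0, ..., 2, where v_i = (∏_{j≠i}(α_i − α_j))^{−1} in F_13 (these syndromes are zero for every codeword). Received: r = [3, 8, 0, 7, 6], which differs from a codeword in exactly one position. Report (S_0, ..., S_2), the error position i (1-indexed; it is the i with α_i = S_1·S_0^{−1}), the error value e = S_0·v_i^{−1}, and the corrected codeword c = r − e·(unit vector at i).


S = (9, 8, 10), error at position 1, error magnitude e = 4, c = [12, 8, 0, 7, 6].

Step 1: column multipliers v_i = (∏_{j≠i}(α_i − α_j))^{−1} mod 13.
  i = 1 (α = 11): (11−1)(11−7)(11−5)(11−9) = 10·4·6·2 = 480 ≡ 12, so v_1 = 12^{−1} = 12 (mod 13).
  i = 2 (α = 1): (1−11)(1−7)(1−5)(1−9) = (−10)·(−6)·(−4)·(−8) = 1920 ≡ 9, so v_2 = 9^{−1} = 3 (mod 13).
  i = 3 (α = 7): (7−11)(7−1)(7−5)(7−9) = (−4)·6·2·(−2) = 96 ≡ 5, so v_3 = 5^{−1} = 8 (mod 13).
  i = 4 (α = 5): (5−11)(5−1)(5−7)(5−9) = (−6)·4·(−2)·(−4) = −192 ≡ 3, so v_4 = 3^{−1} = 9 (mod 13).
  i = 5 (α = 9): (9−11)(9−1)(9−7)(9−5) = (−2)·8·2·4 = −128 ≡ 2, so v_5 = 2^{−1} = 7 (mod 13).
  v = [12, 3, 8, 9, 7].
Step 2: syndromes of r = [3, 8, 0, 7, 6] (all sums mod 13).
  S_0 = Σ v_i r_i = 12·3 + 3·8 + 8·0 + 9·7 + 7·6 = 165 ≡ 9.
  S_1 = Σ v_i α_i r_i = 12·11·3 + 3·1·8 + 8·7·0 + 9·5·7 + 7·9·6 = 1113 ≡ 8.
  α_i^2 mod 13 = [4, 1, 10, 12, 3].
  S_2 = Σ v_i α_i^2 r_i = 12·4·3 + 3·1·8 + 8·10·0 + 9·12·7 + 7·3·6 = 1050 ≡ 10.
  S = (9, 8, 10) ≠ 0, so r is not a codeword (an error is present).
Step 3: locate the error. For a single error e at position i, S_ℓ = v_i·e·α_i^ℓ, so α_err = S_1/S_0.
  S_0^{−1} = 9^{−1} = 3 (mod 13), so α_err = 8·3 = 24 ≡ 11 = α_1. Error position i = 1.
  Consistency check: S_2/S_1 = 10·5 = 50 ≡ 11 = α_err ✓ (single-error assumption holds).
Step 4: error magnitude e = S_0/v_1 = S_0·∏_{j≠1}(α_1 − α_j) = 9·12 = 108 ≡ 4 (mod 13).
Step 5: correct position 1: c_1 = r_1 − e = 3 − 4 ≡ 12 (mod 13). Hence c = [12, 8, 0, 7, 6].
  Check: interpolating c through the α_i gives m(x) = 5 + 3·x (degree < 2) with m(α_i) = c_i for every i, so c is indeed a codeword.


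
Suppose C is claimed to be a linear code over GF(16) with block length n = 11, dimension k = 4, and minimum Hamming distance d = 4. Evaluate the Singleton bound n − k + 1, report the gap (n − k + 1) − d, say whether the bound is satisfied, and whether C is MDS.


Singleton RHS = n − k + 1 = 8, slack = 4, bound satisfied, not MDS.

Singleton bound: d ≤ n − k + 1.
Here n = 11, k = 4, so n − k + 1 = 8.
Given d = 4, check d ≤ 8: YES.
Slack = (n − k + 1) − d = 4.
The code is NOT MDS (slack = 4 > 0).
Description: the claimed parameters are [11, 4, 4]_16; such a code would be non-MDS.


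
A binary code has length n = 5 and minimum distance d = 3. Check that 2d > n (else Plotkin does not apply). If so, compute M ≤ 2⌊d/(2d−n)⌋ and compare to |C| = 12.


Plotkin bound M ≤ 6; given |C| = 12 > bound (violated).

Check applicability: 2d = 6, n = 5.
2d − n = 1 > 0, so Plotkin applies.
Compute d/(2d−n) = 3/1 ≈ 3.0000.
⌊d/(2d−n)⌋ = 3.
Plotkin bound: M ≤ 2·3 = 6.
Given |C| = 12, check: VIOLATED.
This |C| is above the Plotkin bound, so no binary code with n = 5, d = 3 and 12 codewords exists.


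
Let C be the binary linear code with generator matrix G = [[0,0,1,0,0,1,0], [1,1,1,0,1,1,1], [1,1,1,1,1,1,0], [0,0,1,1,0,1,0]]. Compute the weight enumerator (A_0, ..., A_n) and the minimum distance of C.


Weight distribution: A_0 = 1, A_1 = 2, A_2 = 2, A_3 = 3, A_4 = 3, A_5 = 2, A_6 = 2, A_7 = 1. Minimum distance d = 1.

Enumerate all 2^4 = 16 messages m ∈ F_2^4.
For each, compute codeword c = mG in F_2^7, then tally its weight.
  m = 0000 → c = 0000000, weight = 0.
  m = 1000 → c = 0010010, weight = 2.
  m = 0100 → c = 1110111, weight = 6.
  m = 1100 → c = 1100101, weight = 4.
  m = 0010 → c = 1111110, weight = 6.
  m = 1010 → c = 1101100, weight = 4.
  m = 0110 → c = 0001001, weight = 2.
  m = 1110 → c = 0011011, weight = 4.
  m = 0001 → c = 0011010, weight = 3.
  m = 1001 → c = 0001000, weight = 1.
  m = 0101 → c = 1101101, weight = 5.
  m = 1101 → c = 1111111, weight = 7.
  m = 0011 → c = 1100100, weight = 3.
  m = 1011 → c = 1110110, weight = 5.
  m = 0111 → c = 0010011, weight = 3.
  m = 1111 → c = 0000001, weight = 1.
Tally weights:
  weight 0: 1 codewords.
  weight 1: 2 codewords.
  weight 2: 2 codewords.
  weight 3: 3 codewords.
  weight 4: 3 codewords.
  weight 5: 2 codewords.
  weight 6: 2 codewords.
  weight 7: 1 codewords.
Minimum distance d = smallest w > 0 with A_w > 0 = 1.
Sanity: Σ A_w = 16 = 2^4 = 16 ✓.


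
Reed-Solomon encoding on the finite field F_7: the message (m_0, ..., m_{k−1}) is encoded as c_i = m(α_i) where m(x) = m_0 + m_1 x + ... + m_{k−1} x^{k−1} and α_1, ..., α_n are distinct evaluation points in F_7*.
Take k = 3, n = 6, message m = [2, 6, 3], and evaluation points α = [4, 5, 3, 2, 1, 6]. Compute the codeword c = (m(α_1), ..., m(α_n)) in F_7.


c = [4, 2, 5, 5, 4, 6]

Message polynomial: m(x) = 2 + 6·x + 3·x^2 (mod 7).
For each evaluation point α_i, compute m(α_i) mod 7:
  α_1 = 4: Horner steps 3 → 4 → 4, so m(4) = 4.
  α_2 = 5: Horner steps 3 → 0 → 2, so m(5) = 2.
  α_3 = 3: Horner steps 3 → 1 → 5, so m(3) = 5.
  α_4 = 2: Horner steps 3 → 5 → 5, so m(2) = 5.
  α_5 = 1: Horner steps 3 → 2 → 4, so m(1) = 4.
  α_6 = 6: Horner steps 3 → 3 → 6, so m(6) = 6.
Codeword c = [4, 2, 5, 5, 4, 6] ∈ F_7^6.
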